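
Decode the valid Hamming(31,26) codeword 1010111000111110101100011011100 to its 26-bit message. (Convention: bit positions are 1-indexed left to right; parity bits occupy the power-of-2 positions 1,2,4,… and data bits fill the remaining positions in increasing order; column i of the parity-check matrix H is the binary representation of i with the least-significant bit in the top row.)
Parity bits occupy power-of-2 positions; data bits are at positions {3,5,6,7,9,10,11,12,13,14,15,17,18,19,20,21,22,23,24,25,26,27,28,29,30,31} (1-indexed).
Extract: c[3]=1 c[5]=1 c[6]=1 c[7]=1 c[9]=0 c[10]=0 c[11]=1 c[12]=1 c[13]=1 c[14]=1 c[15]=1 c[17]=1 c[18]=0 c[19]=1 c[20]=1 c[21]=0 c[22]=0 c[23]=0 c[24]=1 c[25]=1 c[26]=0 c[27]=1 c[28]=1 c[29]=1 c[30]=0 c[31]=0
Data = 11110011111101100011011100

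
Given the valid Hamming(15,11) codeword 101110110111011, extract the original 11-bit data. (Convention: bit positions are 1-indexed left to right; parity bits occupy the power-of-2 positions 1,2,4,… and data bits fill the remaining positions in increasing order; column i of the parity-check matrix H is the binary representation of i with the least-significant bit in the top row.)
Parity bits occupy power-of-2 positions; data bits are at positions {3,5,6,7,9,10,11,12,13,14,15} (1-indexed).
Extract: c[3]=1 c[5]=1 c[6]=0 c[7]=1 c[9]=0 c[10]=1 c[11]=1 c[12]=1 c[13]=0 c[14]=1 c[15]=1
Data = 11010111011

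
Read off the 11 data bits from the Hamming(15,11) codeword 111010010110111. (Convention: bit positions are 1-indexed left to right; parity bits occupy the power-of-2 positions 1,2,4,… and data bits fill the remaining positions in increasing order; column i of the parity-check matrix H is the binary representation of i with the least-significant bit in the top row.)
Parity bits occupy power-of-2 positions; data bits are at positions {3,5,6,7,9,10,11,12,13,14,15} (1-indexed).
Extract: c[3]=1 c[5]=1 c[6]=0 c[7]=0 c[9]=0 c[10]=1 c[11]=1 c[12]=0 c[13]=1 c[14]=1 c[15]=1
Data = 11000110111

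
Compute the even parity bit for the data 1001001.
Sum of data bits: 1+0+0+1+0+0+1 = 3.
3 mod 2 = 1, so parity bit = 1.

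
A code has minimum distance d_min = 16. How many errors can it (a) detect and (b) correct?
(a) Detection requires d_min ≥ e+1, so e ≤ d_min − 1 = 15.
(b) Correction requires d_min ≥ 2t+1, so t ≤ ⌊(d_min − 1)/2⌋ = ⌊15/2⌋ = 7.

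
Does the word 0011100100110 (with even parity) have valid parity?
Sum of all bits: 0+0+1+1+1+0+0+1+0+0+1+1+0 = 6; 6 mod 2 = 0. Result is 0 → valid parity.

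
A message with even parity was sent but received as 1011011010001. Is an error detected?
Sum of received bits: 1+0+1+1+0+1+1+0+1+0+0+0+1 = 7; 7 mod 2 = 1. Result is 1 ≠ 0 → error detected.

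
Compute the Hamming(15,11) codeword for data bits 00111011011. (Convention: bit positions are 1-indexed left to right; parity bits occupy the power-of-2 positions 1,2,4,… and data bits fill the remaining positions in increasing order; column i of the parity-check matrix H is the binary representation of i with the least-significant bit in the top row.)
Codeword c = d · G (mod 2), d = 00111011011:
  c[0] = d·G[:,0] = (00111011011)·(11011010101) mod 2 = 0+0+0+1+1+0+1+0+0+0+1 mod 2 = 0
  c[1] = d·G[:,1] = (00111011011)·(10110110011) mod 2 = 0+0+1+1+0+0+1+0+0+1+1 mod 2 = 1
  c[2] = d·G[:,2] = (00111011011)·(10000000000) mod 2 = 0+0+0+0+0+0+0+0+0+0+0 mod 2 = 0
  c[3] = d·G[:,3] = (00111011011)·(01110001111) mod 2 = 0+0+1+1+0+0+0+1+0+1+1 mod 2 = 1
  c[4] = d·G[:,4] = (00111011011)·(01000000000) mod 2 = 0+0+0+0+0+0+0+0+0+0+0 mod 2 = 0
  c[5] = d·G[:,5] = (00111011011)·(00100000000) mod 2 = 0+0+1+0+0+0+0+0+0+0+0 mod 2 = 1
  c[6] = d·G[:,6] = (00111011011)·(00010000000) mod 2 = 0+0+0+1+0+0+0+0+0+0+0 mod 2 = 1
  c[7] = d·G[:,7] = (00111011011)·(00001111111) mod 2 = 0+0+0+0+1+0+1+1+0+1+1 mod 2 = 1
  c[8] = d·G[:,8] = (00111011011)·(00001000000) mod 2 = 0+0+0+0+1+0+0+0+0+0+0 mod 2 = 1
  c[9] = d·G[:,9] = (00111011011)·(00000100000) mod 2 = 0+0+0+0+0+0+0+0+0+0+0 mod 2 = 0
  c[10] = d·G[:,10] = (00111011011)·(00000010000) mod 2 = 0+0+0+0+0+0+1+0+0+0+0 mod 2 = 1
  c[11] = d·G[:,11] = (00111011011)·(00000001000) mod 2 = 0+0+0+0+0+0+0+1+0+0+0 mod 2 = 1
  c[12] = d·G[:,12] = (00111011011)·(00000000100) mod 2 = 0+0+0+0+0+0+0+0+0+0+0 mod 2 = 0
  c[13] = d·G[:,13] = (00111011011)·(00000000010) mod 2 = 0+0+0+0+0+0+0+0+0+1+0 mod 2 = 1
  c[14] = d·G[:,14] = (00111011011)·(00000000001) mod 2 = 0+0+0+0+0+0+0+0+0+0+1 mod 2 = 1
Codeword = 010101111011011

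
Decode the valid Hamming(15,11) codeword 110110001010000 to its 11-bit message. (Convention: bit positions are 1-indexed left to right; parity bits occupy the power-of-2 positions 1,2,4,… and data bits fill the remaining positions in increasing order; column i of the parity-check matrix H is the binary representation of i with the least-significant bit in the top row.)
Parity bits occupy power-of-2 positions; data bits are at positions {3,5,6,7,9,10,11,12,13,14,15} (1-indexed).
Extract: c[3]=0 c[5]=1 c[6]=0 c[7]=0 c[9]=1 c[10]=0 c[11]=1 c[12]=0 c[13]=0 c[14]=0 c[15]=0
Data = 01001010000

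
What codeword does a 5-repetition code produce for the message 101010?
Repeat each bit 5× and concatenate:
1→11111  0→00000  1→11111  0→00000  1→11111  0→00000
Codeword = 111110000011111000001111100000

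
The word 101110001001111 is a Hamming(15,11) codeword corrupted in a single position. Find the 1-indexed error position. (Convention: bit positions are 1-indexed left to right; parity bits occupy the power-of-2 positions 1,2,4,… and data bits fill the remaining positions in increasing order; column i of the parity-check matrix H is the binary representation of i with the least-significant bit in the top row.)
Syndrome s = H · r^T (mod 2), r = 101110001001111:
  s[0] = (101010101010101)·(101110001001111) mod 2 = 1+0+1+0+1+0+0+0+1+0+0+0+1+0+1 mod 2 = 0
  s[1] = (011001100110011)·(101110001001111) mod 2 = 0+0+1+0+0+0+0+0+0+0+0+0+0+1+1 mod 2 = 1
  s[2] = (000111100001111)·(101110001001111) mod 2 = 0+0+0+1+1+0+0+0+0+0+0+1+1+1+1 mod 2 = 0
  s[3] = (000000011111111)·(101110001001111) mod 2 = 0+0+0+0+0+0+0+0+1+0+0+1+1+1+1 mod 2 = 1
Syndrome = 0101
Column i of H is the binary representation of i, so the syndrome is the binary index of the flipped bit.
Read s = 0101 with s[0] as LSB: 0·2^0 + 1·2^1 + 0·2^2 + 1·2^3 = 10.
Error is at bit position 10.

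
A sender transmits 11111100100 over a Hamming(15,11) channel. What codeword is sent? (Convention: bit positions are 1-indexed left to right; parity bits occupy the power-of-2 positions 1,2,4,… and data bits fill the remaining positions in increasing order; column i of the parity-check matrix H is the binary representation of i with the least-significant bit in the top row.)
Codeword c = d · G (mod 2), d = 11111100100:
  c[0] = d·G[:,0] = (11111100100)·(11011010101) mod 2 = 1+1+0+1+1+0+0+0+1+0+0 mod 2 = 1
  c[1] = d·G[:,1] = (11111100100)·(10110110011) mod 2 = 1+0+1+1+0+1+0+0+0+0+0 mod 2 = 0
  c[2] = d·G[:,2] = (11111100100)·(10000000000) mod 2 = 1+0+0+0+0+0+0+0+0+0+0 mod 2 = 1
  c[3] = d·G[:,3] = (11111100100)·(01110001111) mod 2 = 0+1+1+1+0+0+0+0+1+0+0 mod 2 = 0
  c[4] = d·G[:,4] = (11111100100)·(01000000000) mod 2 = 0+1+0+0+0+0+0+0+0+0+0 mod 2 = 1
  c[5] = d·G[:,5] = (11111100100)·(00100000000) mod 2 = 0+0+1+0+0+0+0+0+0+0+0 mod 2 = 1
  c[6] = d·G[:,6] = (11111100100)·(00010000000) mod 2 = 0+0+0+1+0+0+0+0+0+0+0 mod 2 = 1
  c[7] = d·G[:,7] = (11111100100)·(00001111111) mod 2 = 0+0+0+0+1+1+0+0+1+0+0 mod 2 = 1
  c[8] = d·G[:,8] = (11111100100)·(00001000000) mod 2 = 0+0+0+0+1+0+0+0+0+0+0 mod 2 = 1
  c[9] = d·G[:,9] = (11111100100)·(00000100000) mod 2 = 0+0+0+0+0+1+0+0+0+0+0 mod 2 = 1
  c[10] = d·G[:,10] = (11111100100)·(00000010000) mod 2 = 0+0+0+0+0+0+0+0+0+0+0 mod 2 = 0
  c[11] = d·G[:,11] = (11111100100)·(00000001000) mod 2 = 0+0+0+0+0+0+0+0+0+0+0 mod 2 = 0
  c[12] = d·G[:,12] = (11111100100)·(00000000100) mod 2 = 0+0+0+0+0+0+0+0+1+0+0 mod 2 = 1
  c[13] = d·G[:,13] = (11111100100)·(00000000010) mod 2 = 0+0+0+0+0+0+0+0+0+0+0 mod 2 = 0
  c[14] = d·G[:,14] = (11111100100)·(00000000001) mod 2 = 0+0+0+0+0+0+0+0+0+0+0 mod 2 = 0
Codeword = 101011111100100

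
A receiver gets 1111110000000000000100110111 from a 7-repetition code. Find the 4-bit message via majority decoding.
Split into 7-bit blocks and majority-vote each:
  block 1 = 1111110: 6 ones, 1 zeros → 1
  block 2 = 0000000: 0 ones, 7 zeros → 0
  block 3 = 0000010: 1 ones, 6 zeros → 0
  block 4 = 0110111: 5 ones, 2 zeros → 1
Decoded = 1001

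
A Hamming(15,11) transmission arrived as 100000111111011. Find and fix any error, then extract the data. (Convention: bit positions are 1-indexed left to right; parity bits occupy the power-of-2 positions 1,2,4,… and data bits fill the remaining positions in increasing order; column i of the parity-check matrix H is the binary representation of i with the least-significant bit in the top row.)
Syndrome s = H · r^T (mod 2), r = 100000111111011:
  s[0] = (101010101010101)·(100000111111011) mod 2 = 1+0+0+0+0+0+1+0+1+0+1+0+0+0+1 mod 2 = 1
  s[1] = (011001100110011)·(100000111111011) mod 2 = 0+0+0+0+0+0+1+0+0+1+1+0+0+1+1 mod 2 = 1
  s[2] = (000111100001111)·(100000111111011) mod 2 = 0+0+0+0+0+0+1+0+0+0+0+1+0+1+1 mod 2 = 0
  s[3] = (000000011111111)·(100000111111011) mod 2 = 0+0+0+0+0+0+0+1+1+1+1+1+0+1+1 mod 2 = 1
Syndrome = 1101
Column 11 of H equals this syndrome → error at bit 11 (1-indexed).
Flip bit 11: 100000111111011 → 100000111101011
Extract data bits at positions {3,5,6,7,9,10,11,12,13,14,15}: 00011101011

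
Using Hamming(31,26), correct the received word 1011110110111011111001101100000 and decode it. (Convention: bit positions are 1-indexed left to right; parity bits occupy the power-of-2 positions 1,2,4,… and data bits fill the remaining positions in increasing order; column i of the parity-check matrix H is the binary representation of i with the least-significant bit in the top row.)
Syndrome s = H · r^T (mod 2), r = 1011110110111011111001101100000:
  s[0] = (1010101010101010101010101010101)·(1011110110111011111001101100000) mod 2 = 1+0+1+0+1+0+0+0+1+0+1+0+1+0+1+0+1+0+1+0+0+0+1+0+1+0+0+0+0+0+0 mod 2 = 1
  s[1] = (0110011001100110011001100110011)·(1011110110111011111001101100000) mod 2 = 0+0+1+0+0+1+0+0+0+0+1+0+0+0+1+0+0+1+1+0+0+1+1+0+0+1+0+0+0+0+0 mod 2 = 1
  s[2] = (0001111000011110000111100001111)·(1011110110111011111001101100000) mod 2 = 0+0+0+1+1+1+0+0+0+0+0+1+1+0+1+0+0+0+0+0+0+1+1+0+0+0+0+0+0+0+0 mod 2 = 0
  s[3] = (0000000111111110000000011111111)·(1011110110111011111001101100000) mod 2 = 0+0+0+0+0+0+0+1+1+0+1+1+1+0+1+0+0+0+0+0+0+0+0+0+1+1+0+0+0+0+0 mod 2 = 0
  s[4] = (0000000000000001111111111111111)·(1011110110111011111001101100000) mod 2 = 0+0+0+0+0+0+0+0+0+0+0+0+0+0+0+1+1+1+1+0+0+1+1+0+1+1+0+0+0+0+0 mod 2 = 0
Syndrome = 11000
Column 3 of H equals this syndrome → error at bit 3 (1-indexed).
Flip bit 3: 1011110110111011111001101100000 → 1001110110111011111001101100000
Extract data bits at positions {3,5,6,7,9,10,11,12,13,14,15,17,18,19,20,21,22,23,24,25,26,27,28,29,30,31}: 01101011101111001101100000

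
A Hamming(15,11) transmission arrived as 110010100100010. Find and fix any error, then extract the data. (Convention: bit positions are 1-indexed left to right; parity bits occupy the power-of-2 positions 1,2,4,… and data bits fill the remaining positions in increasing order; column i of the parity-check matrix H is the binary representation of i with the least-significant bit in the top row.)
Syndrome s = H · r^T (mod 2), r = 110010100100010:
  s[0] = (101010101010101)·(110010100100010) mod 2 = 1+0+0+0+1+0+1+0+0+0+0+0+0+0+0 mod 2 = 1
  s[1] = (011001100110011)·(110010100100010) mod 2 = 0+1+0+0+0+0+1+0+0+1+0+0+0+1+0 mod 2 = 0
  s[2] = (000111100001111)·(110010100100010) mod 2 = 0+0+0+0+1+0+1+0+0+0+0+0+0+1+0 mod 2 = 1
  s[3] = (000000011111111)·(110010100100010) mod 2 = 0+0+0+0+0+0+0+0+0+1+0+0+0+1+0 mod 2 = 0
Syndrome = 1010
Column 5 of H equals this syndrome → error at bit 5 (1-indexed).
Flip bit 5: 110010100100010 → 110000100100010
Extract data bits at positions {3,5,6,7,9,10,11,12,13,14,15}: 00010100010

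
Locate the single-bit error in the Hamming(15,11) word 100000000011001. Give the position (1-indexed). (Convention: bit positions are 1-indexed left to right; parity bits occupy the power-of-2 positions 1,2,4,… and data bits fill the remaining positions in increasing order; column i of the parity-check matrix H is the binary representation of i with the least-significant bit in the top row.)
Syndrome s = H · r^T (mod 2), r = 100000000011001:
  s[0] = (101010101010101)·(100000000011001) mod 2 = 1+0+0+0+0+0+0+0+0+0+1+0+0+0+1 mod 2 = 1
  s[1] = (011001100110011)·(100000000011001) mod 2 = 0+0+0+0+0+0+0+0+0+0+1+0+0+0+1 mod 2 = 0
  s[2] = (000111100001111)·(100000000011001) mod 2 = 0+0+0+0+0+0+0+0+0+0+0+1+0+0+1 mod 2 = 0
  s[3] = (000000011111111)·(100000000011001) mod 2 = 0+0+0+0+0+0+0+0+0+0+1+1+0+0+1 mod 2 = 1
Syndrome = 1001
Column i of H is the binary representation of i, so the syndrome is the binary index of the flipped bit.
Read s = 1001 with s[0] as LSB: 1·2^0 + 0·2^1 + 0·2^2 + 1·2^3 = 9.
Error is at bit position 9.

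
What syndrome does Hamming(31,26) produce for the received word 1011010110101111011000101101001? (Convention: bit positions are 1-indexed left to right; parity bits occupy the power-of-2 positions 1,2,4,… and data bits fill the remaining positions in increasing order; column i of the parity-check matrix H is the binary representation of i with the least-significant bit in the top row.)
Syndrome s = H · r^T (mod 2), r = 1011010110101111011000101101001:
  s[0] = (1010101010101010101010101010101)·(1011010110101111011000101101001) mod 2 = 1+0+1+0+0+0+0+0+1+0+1+0+1+0+1+0+0+0+1+0+0+0+1+0+1+0+0+0+0+0+1 mod 2 = 0
  s[1] = (0110011001100110011001100110011)·(1011010110101111011000101101001) mod 2 = 0+0+1+0+0+1+0+0+0+0+1+0+0+1+1+0+0+1+1+0+0+0+1+0+0+1+0+0+0+0+1 mod 2 = 0
  s[2] = (0001111000011110000111100001111)·(1011010110101111011000101101001) mod 2 = 0+0+0+1+0+1+0+0+0+0+0+0+1+1+1+0+0+0+0+0+0+0+1+0+0+0+0+1+0+0+1 mod 2 = 0
  s[3] = (0000000111111110000000011111111)·(1011010110101111011000101101001) mod 2 = 0+0+0+0+0+0+0+1+1+0+1+0+1+1+1+0+0+0+0+0+0+0+0+0+1+1+0+1+0+0+1 mod 2 = 0
  s[4] = (0000000000000001111111111111111)·(1011010110101111011000101101001) mod 2 = 0+0+0+0+0+0+0+0+0+0+0+0+0+0+0+1+0+1+1+0+0+0+1+0+1+1+0+1+0+0+1 mod 2 = 0
Syndrome = 00000
s = 0: no error detected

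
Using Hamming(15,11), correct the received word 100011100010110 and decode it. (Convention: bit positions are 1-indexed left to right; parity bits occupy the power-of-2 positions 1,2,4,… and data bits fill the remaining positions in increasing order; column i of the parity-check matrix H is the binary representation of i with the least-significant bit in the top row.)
Syndrome s = H · r^T (mod 2), r = 100011100010110:
  s[0] = (101010101010101)·(100011100010110) mod 2 = 1+0+0+0+1+0+1+0+0+0+1+0+1+0+0 mod 2 = 1
  s[1] = (011001100110011)·(100011100010110) mod 2 = 0+0+0+0+0+1+1+0+0+0+1+0+0+1+0 mod 2 = 0
  s[2] = (000111100001111)·(100011100010110) mod 2 = 0+0+0+0+1+1+1+0+0+0+0+0+1+1+0 mod 2 = 1
  s[3] = (000000011111111)·(100011100010110) mod 2 = 0+0+0+0+0+0+0+0+0+0+1+0+1+1+0 mod 2 = 1
Syndrome = 1011
Column 13 of H equals this syndrome → error at bit 13 (1-indexed).
Flip bit 13: 100011100010110 → 100011100010010
Extract data bits at positions {3,5,6,7,9,10,11,12,13,14,15}: 01110010010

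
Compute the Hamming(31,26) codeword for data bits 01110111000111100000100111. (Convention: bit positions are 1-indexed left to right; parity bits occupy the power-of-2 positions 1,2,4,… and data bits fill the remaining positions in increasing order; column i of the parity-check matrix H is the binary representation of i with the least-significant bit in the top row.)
Codeword c = d · G (mod 2), d = 01110111000111100000100111:
  c[0] = d·G[:,0] = (01110111000111100000100111)·(11011010101101010101010101) mod 2 = 0+1+0+1+0+0+1+0+0+0+0+1+0+1+0+0+0+0+0+0+0+0+0+1+0+1 mod 2 = 1
  c[1] = d·G[:,1] = (01110111000111100000100111)·(10110110011011001100110011) mod 2 = 0+0+1+1+0+1+1+0+0+0+0+0+1+1+0+0+0+0+0+0+1+0+0+0+1+1 mod 2 = 1
  c[2] = d·G[:,2] = (01110111000111100000100111)·(10000000000000000000000000) mod 2 = 0+0+0+0+0+0+0+0+0+0+0+0+0+0+0+0+0+0+0+0+0+0+0+0+0+0 mod 2 = 0
  c[3] = d·G[:,3] = (01110111000111100000100111)·(01110001111000111100001111) mod 2 = 0+1+1+1+0+0+0+1+0+0+0+0+0+0+1+0+0+0+0+0+0+0+0+1+1+1 mod 2 = 0
  c[4] = d·G[:,4] = (01110111000111100000100111)·(01000000000000000000000000) mod 2 = 0+1+0+0+0+0+0+0+0+0+0+0+0+0+0+0+0+0+0+0+0+0+0+0+0+0 mod 2 = 1
  c[5] = d·G[:,5] = (01110111000111100000100111)·(00100000000000000000000000) mod 2 = 0+0+1+0+0+0+0+0+0+0+0+0+0+0+0+0+0+0+0+0+0+0+0+0+0+0 mod 2 = 1
  c[6] = d·G[:,6] = (01110111000111100000100111)·(00010000000000000000000000) mod 2 = 0+0+0+1+0+0+0+0+0+0+0+0+0+0+0+0+0+0+0+0+0+0+0+0+0+0 mod 2 = 1
  c[7] = d·G[:,7] = (01110111000111100000100111)·(00001111111000000011111111) mod 2 = 0+0+0+0+0+1+1+1+0+0+0+0+0+0+0+0+0+0+0+0+1+0+0+1+1+1 mod 2 = 1
  c[8] = d·G[:,8] = (01110111000111100000100111)·(00001000000000000000000000) mod 2 = 0+0+0+0+0+0+0+0+0+0+0+0+0+0+0+0+0+0+0+0+0+0+0+0+0+0 mod 2 = 0
  c[9] = d·G[:,9] = (01110111000111100000100111)·(00000100000000000000000000) mod 2 = 0+0+0+0+0+1+0+0+0+0+0+0+0+0+0+0+0+0+0+0+0+0+0+0+0+0 mod 2 = 1
  c[10] = d·G[:,10] = (01110111000111100000100111)·(00000010000000000000000000) mod 2 = 0+0+0+0+0+0+1+0+0+0+0+0+0+0+0+0+0+0+0+0+0+0+0+0+0+0 mod 2 = 1
  c[11] = d·G[:,11] = (01110111000111100000100111)·(00000001000000000000000000) mod 2 = 0+0+0+0+0+0+0+1+0+0+0+0+0+0+0+0+0+0+0+0+0+0+0+0+0+0 mod 2 = 1
  c[12] = d·G[:,12] = (01110111000111100000100111)·(00000000100000000000000000) mod 2 = 0+0+0+0+0+0+0+0+0+0+0+0+0+0+0+0+0+0+0+0+0+0+0+0+0+0 mod 2 = 0
  c[13] = d·G[:,13] = (01110111000111100000100111)·(00000000010000000000000000) mod 2 = 0+0+0+0+0+0+0+0+0+0+0+0+0+0+0+0+0+0+0+0+0+0+0+0+0+0 mod 2 = 0
  c[14] = d·G[:,14] = (01110111000111100000100111)·(00000000001000000000000000) mod 2 = 0+0+0+0+0+0+0+0+0+0+0+0+0+0+0+0+0+0+0+0+0+0+0+0+0+0 mod 2 = 0
  c[15] = d·G[:,15] = (01110111000111100000100111)·(00000000000111111111111111) mod 2 = 0+0+0+0+0+0+0+0+0+0+0+1+1+1+1+0+0+0+0+0+1+0+0+1+1+1 mod 2 = 0
  c[16] = d·G[:,16] = (01110111000111100000100111)·(00000000000100000000000000) mod 2 = 0+0+0+0+0+0+0+0+0+0+0+1+0+0+0+0+0+0+0+0+0+0+0+0+0+0 mod 2 = 1
  c[17] = d·G[:,17] = (01110111000111100000100111)·(00000000000010000000000000) mod 2 = 0+0+0+0+0+0+0+0+0+0+0+0+1+0+0+0+0+0+0+0+0+0+0+0+0+0 mod 2 = 1
  c[18] = d·G[:,18] = (01110111000111100000100111)·(00000000000001000000000000) mod 2 = 0+0+0+0+0+0+0+0+0+0+0+0+0+1+0+0+0+0+0+0+0+0+0+0+0+0 mod 2 = 1
  c[19] = d·G[:,19] = (01110111000111100000100111)·(00000000000000100000000000) mod 2 = 0+0+0+0+0+0+0+0+0+0+0+0+0+0+1+0+0+0+0+0+0+0+0+0+0+0 mod 2 = 1
  c[20] = d·G[:,20] = (01110111000111100000100111)·(00000000000000010000000000) mod 2 = 0+0+0+0+0+0+0+0+0+0+0+0+0+0+0+0+0+0+0+0+0+0+0+0+0+0 mod 2 = 0
  c[21] = d·G[:,21] = (01110111000111100000100111)·(00000000000000001000000000) mod 2 = 0+0+0+0+0+0+0+0+0+0+0+0+0+0+0+0+0+0+0+0+0+0+0+0+0+0 mod 2 = 0
  c[22] = d·G[:,22] = (01110111000111100000100111)·(00000000000000000100000000) mod 2 = 0+0+0+0+0+0+0+0+0+0+0+0+0+0+0+0+0+0+0+0+0+0+0+0+0+0 mod 2 = 0
  c[23] = d·G[:,23] = (01110111000111100000100111)·(00000000000000000010000000) mod 2 = 0+0+0+0+0+0+0+0+0+0+0+0+0+0+0+0+0+0+0+0+0+0+0+0+0+0 mod 2 = 0
  c[24] = d·G[:,24] = (01110111000111100000100111)·(00000000000000000001000000) mod 2 = 0+0+0+0+0+0+0+0+0+0+0+0+0+0+0+0+0+0+0+0+0+0+0+0+0+0 mod 2 = 0
  c[25] = d·G[:,25] = (01110111000111100000100111)·(00000000000000000000100000) mod 2 = 0+0+0+0+0+0+0+0+0+0+0+0+0+0+0+0+0+0+0+0+1+0+0+0+0+0 mod 2 = 1
  c[26] = d·G[:,26] = (01110111000111100000100111)·(00000000000000000000010000) mod 2 = 0+0+0+0+0+0+0+0+0+0+0+0+0+0+0+0+0+0+0+0+0+0+0+0+0+0 mod 2 = 0
  c[27] = d·G[:,27] = (01110111000111100000100111)·(00000000000000000000001000) mod 2 = 0+0+0+0+0+0+0+0+0+0+0+0+0+0+0+0+0+0+0+0+0+0+0+0+0+0 mod 2 = 0
  c[28] = d·G[:,28] = (01110111000111100000100111)·(00000000000000000000000100) mod 2 = 0+0+0+0+0+0+0+0+0+0+0+0+0+0+0+0+0+0+0+0+0+0+0+1+0+0 mod 2 = 1
  c[29] = d·G[:,29] = (01110111000111100000100111)·(00000000000000000000000010) mod 2 = 0+0+0+0+0+0+0+0+0+0+0+0+0+0+0+0+0+0+0+0+0+0+0+0+1+0 mod 2 = 1
  c[30] = d·G[:,30] = (01110111000111100000100111)·(00000000000000000000000001) mod 2 = 0+0+0+0+0+0+0+0+0+0+0+0+0+0+0+0+0+0+0+0+0+0+0+0+0+1 mod 2 = 1
Codeword = 1100111101110000111100000100111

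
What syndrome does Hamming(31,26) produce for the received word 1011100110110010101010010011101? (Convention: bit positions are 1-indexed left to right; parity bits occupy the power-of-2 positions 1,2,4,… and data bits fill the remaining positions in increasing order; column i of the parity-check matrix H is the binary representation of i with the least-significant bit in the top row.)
Syndrome s = H · r^T (mod 2), r = 1011100110110010101010010011101:
  s[0] = (1010101010101010101010101010101)·(1011100110110010101010010011101) mod 2 = 1+0+1+0+1+0+0+0+1+0+1+0+0+0+1+0+1+0+1+0+1+0+0+0+0+0+1+0+1+0+1 mod 2 = 0
  s[1] = (0110011001100110011001100110011)·(1011100110110010101010010011101) mod 2 = 0+0+1+0+0+0+0+0+0+0+1+0+0+0+1+0+0+0+1+0+0+0+0+0+0+0+1+0+0+0+1 mod 2 = 0
  s[2] = (0001111000011110000111100001111)·(1011100110110010101010010011101) mod 2 = 0+0+0+1+1+0+0+0+0+0+0+1+0+0+1+0+0+0+0+0+1+0+0+0+0+0+0+1+1+0+1 mod 2 = 0
  s[3] = (0000000111111110000000011111111)·(1011100110110010101010010011101) mod 2 = 0+0+0+0+0+0+0+1+1+0+1+1+0+0+1+0+0+0+0+0+0+0+0+1+0+0+1+1+1+0+1 mod 2 = 0
  s[4] = (0000000000000001111111111111111)·(1011100110110010101010010011101) mod 2 = 0+0+0+0+0+0+0+0+0+0+0+0+0+0+0+0+1+0+1+0+1+0+0+1+0+0+1+1+1+0+1 mod 2 = 0
Syndrome = 00000
s = 0: no error detected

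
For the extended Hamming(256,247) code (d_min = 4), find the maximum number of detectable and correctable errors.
Detection only: up to d_min − 1 = 3 errors.
Correction: up to ⌊(d_min − 1)/2⌋ = ⌊3/2⌋ = 1 errors.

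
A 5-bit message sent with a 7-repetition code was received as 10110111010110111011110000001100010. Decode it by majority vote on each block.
Split into 7-bit blocks and majority-vote each:
  block 1 = 1011011: 5 ones, 2 zeros → 1
  block 2 = 1010110: 4 ones, 3 zeros → 1
  block 3 = 1110111: 6 ones, 1 zeros → 1
  block 4 = 1000000: 1 ones, 6 zeros → 0
  block 5 = 1100010: 3 ones, 4 zeros → 0
Decoded = 11100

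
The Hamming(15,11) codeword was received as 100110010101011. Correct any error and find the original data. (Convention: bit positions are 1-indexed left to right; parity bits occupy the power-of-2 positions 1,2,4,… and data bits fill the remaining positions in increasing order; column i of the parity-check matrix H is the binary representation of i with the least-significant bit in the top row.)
Syndrome s = H · r^T (mod 2), r = 100110010101011:
  s[0] = (101010101010101)·(100110010101011) mod 2 = 1+0+0+0+1+0+0+0+0+0+0+0+0+0+1 mod 2 = 1
  s[1] = (011001100110011)·(100110010101011) mod 2 = 0+0+0+0+0+0+0+0+0+1+0+0+0+1+1 mod 2 = 1
  s[2] = (000111100001111)·(100110010101011) mod 2 = 0+0+0+1+1+0+0+0+0+0+0+1+0+1+1 mod 2 = 1
  s[3] = (000000011111111)·(100110010101011) mod 2 = 0+0+0+0+0+0+0+1+0+1+0+1+0+1+1 mod 2 = 1
Syndrome = 1111
Column 15 of H equals this syndrome → error at bit 15 (1-indexed).
Flip bit 15: 100110010101011 → 100110010101010
Extract data bits at positions {3,5,6,7,9,10,11,12,13,14,15}: 01000101010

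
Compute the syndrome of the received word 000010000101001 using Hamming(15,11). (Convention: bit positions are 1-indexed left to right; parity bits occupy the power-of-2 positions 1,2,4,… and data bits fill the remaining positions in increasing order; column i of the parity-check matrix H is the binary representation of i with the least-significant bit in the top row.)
Syndrome s = H · r^T (mod 2), r = 000010000101001:
  s[0] = (101010101010101)·(000010000101001) mod 2 = 0+0+0+0+1+0+0+0+0+0+0+0+0+0+1 mod 2 = 0
  s[1] = (011001100110011)·(000010000101001) mod 2 = 0+0+0+0+0+0+0+0+0+1+0+0+0+0+1 mod 2 = 0
  s[2] = (000111100001111)·(000010000101001) mod 2 = 0+0+0+0+1+0+0+0+0+0+0+1+0+0+1 mod 2 = 1
  s[3] = (000000011111111)·(000010000101001) mod 2 = 0+0+0+0+0+0+0+0+0+1+0+1+0+0+1 mod 2 = 1
Syndrome = 0011
Non-zero syndrome: error at position 12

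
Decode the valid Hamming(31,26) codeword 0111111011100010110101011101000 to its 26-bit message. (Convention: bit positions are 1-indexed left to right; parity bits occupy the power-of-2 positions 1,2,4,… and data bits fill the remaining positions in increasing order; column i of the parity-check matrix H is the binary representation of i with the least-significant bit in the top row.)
Parity bits occupy power-of-2 positions; data bits are at positions {3,5,6,7,9,10,11,12,13,14,15,17,18,19,20,21,22,23,24,25,26,27,28,29,30,31} (1-indexed).
Extract: c[3]=1 c[5]=1 c[6]=1 c[7]=1 c[9]=1 c[10]=1 c[11]=1 c[12]=0 c[13]=0 c[14]=0 c[15]=1 c[17]=1 c[18]=1 c[19]=0 c[20]=1 c[21]=0 c[22]=1 c[23]=0 c[24]=1 c[25]=1 c[26]=1 c[27]=0 c[28]=1 c[29]=0 c[30]=0 c[31]=0
Data = 11111110001110101011101000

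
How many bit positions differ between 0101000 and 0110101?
XOR = 0011101, count of 1s = 4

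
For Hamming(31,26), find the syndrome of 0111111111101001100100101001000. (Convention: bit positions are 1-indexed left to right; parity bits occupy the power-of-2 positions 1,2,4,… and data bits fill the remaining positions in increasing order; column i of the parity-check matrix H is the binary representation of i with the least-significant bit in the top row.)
Syndrome s = H · r^T (mod 2), r = 0111111111101001100100101001000:
  s[0] = (1010101010101010101010101010101)·(0111111111101001100100101001000) mod 2 = 0+0+1+0+1+0+1+0+1+0+1+0+1+0+0+0+1+0+0+0+0+0+1+0+1+0+0+0+0+0+0 mod 2 = 1
  s[1] = (0110011001100110011001100110011)·(0111111111101001100100101001000) mod 2 = 0+1+1+0+0+1+1+0+0+1+1+0+0+0+0+0+0+0+0+0+0+0+1+0+0+0+0+0+0+0+0 mod 2 = 1
  s[2] = (0001111000011110000111100001111)·(0111111111101001100100101001000) mod 2 = 0+0+0+1+1+1+1+0+0+0+0+0+1+0+0+0+0+0+0+1+0+0+1+0+0+0+0+1+0+0+0 mod 2 = 0
  s[3] = (0000000111111110000000011111111)·(0111111111101001100100101001000) mod 2 = 0+0+0+0+0+0+0+1+1+1+1+0+1+0+0+0+0+0+0+0+0+0+0+0+1+0+0+1+0+0+0 mod 2 = 1
  s[4] = (0000000000000001111111111111111)·(0111111111101001100100101001000) mod 2 = 0+0+0+0+0+0+0+0+0+0+0+0+0+0+0+1+1+0+0+1+0+0+1+0+1+0+0+1+0+0+0 mod 2 = 0
Syndrome = 11010
Non-zero syndrome: error at position 11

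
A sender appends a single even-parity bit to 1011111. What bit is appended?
Sum of data bits: 1+0+1+1+1+1+1 = 6.
6 mod 2 = 0, so parity bit = 0.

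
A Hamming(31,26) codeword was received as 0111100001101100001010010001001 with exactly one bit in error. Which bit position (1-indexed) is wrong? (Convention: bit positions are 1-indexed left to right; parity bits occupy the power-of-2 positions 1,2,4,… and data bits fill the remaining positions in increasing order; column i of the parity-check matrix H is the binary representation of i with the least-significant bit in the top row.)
Syndrome s = H · r^T (mod 2), r = 0111100001101100001010010001001:
  s[0] = (1010101010101010101010101010101)·(0111100001101100001010010001001) mod 2 = 0+0+1+0+1+0+0+0+0+0+1+0+1+0+0+0+0+0+1+0+1+0+0+0+0+0+0+0+0+0+1 mod 2 = 1
  s[1] = (0110011001100110011001100110011)·(0111100001101100001010010001001) mod 2 = 0+1+1+0+0+0+0+0+0+1+1+0+0+1+0+0+0+0+1+0+0+0+0+0+0+0+0+0+0+0+1 mod 2 = 1
  s[2] = (0001111000011110000111100001111)·(0111100001101100001010010001001) mod 2 = 0+0+0+1+1+0+0+0+0+0+0+0+1+1+0+0+0+0+0+0+1+0+0+0+0+0+0+1+0+0+1 mod 2 = 1
  s[3] = (0000000111111110000000011111111)·(0111100001101100001010010001001) mod 2 = 0+0+0+0+0+0+0+0+0+1+1+0+1+1+0+0+0+0+0+0+0+0+0+1+0+0+0+1+0+0+1 mod 2 = 1
  s[4] = (0000000000000001111111111111111)·(0111100001101100001010010001001) mod 2 = 0+0+0+0+0+0+0+0+0+0+0+0+0+0+0+0+0+0+1+0+1+0+0+1+0+0+0+1+0+0+1 mod 2 = 1
Syndrome = 11111
Column i of H is the binary representation of i, so the syndrome is the binary index of the flipped bit.
Read s = 11111 with s[0] as LSB: 1·2^0 + 1·2^1 + 1·2^2 + 1·2^3 + 1·2^4 = 31.
Error is at bit position 31.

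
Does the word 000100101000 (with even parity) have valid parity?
Sum of all bits: 0+0+0+1+0+0+1+0+1+0+0+0 = 3; 3 mod 2 = 1. Result is 1 → parity error detected.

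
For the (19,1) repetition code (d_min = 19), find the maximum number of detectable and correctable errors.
Detection only: up to d_min − 1 = 18 errors.
Correction: up to ⌊(d_min − 1)/2⌋ = ⌊18/2⌋ = 9 errors.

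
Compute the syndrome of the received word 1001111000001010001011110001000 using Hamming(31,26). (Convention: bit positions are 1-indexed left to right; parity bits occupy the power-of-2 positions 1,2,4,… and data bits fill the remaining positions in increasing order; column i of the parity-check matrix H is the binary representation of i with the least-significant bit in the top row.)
Syndrome s = H · r^T (mod 2), r = 1001111000001010001011110001000:
  s[0] = (1010101010101010101010101010101)·(1001111000001010001011110001000) mod 2 = 1+0+0+0+1+0+1+0+0+0+0+0+1+0+1+0+0+0+1+0+1+0+1+0+0+0+0+0+0+0+0 mod 2 = 0
  s[1] = (0110011001100110011001100110011)·(1001111000001010001011110001000) mod 2 = 0+0+0+0+0+1+1+0+0+0+0+0+0+0+1+0+0+0+1+0+0+1+1+0+0+0+0+0+0+0+0 mod 2 = 0
  s[2] = (0001111000011110000111100001111)·(1001111000001010001011110001000) mod 2 = 0+0+0+1+1+1+1+0+0+0+0+0+1+0+1+0+0+0+0+0+1+1+1+0+0+0+0+1+0+0+0 mod 2 = 0
  s[3] = (0000000111111110000000011111111)·(1001111000001010001011110001000) mod 2 = 0+0+0+0+0+0+0+0+0+0+0+0+1+0+1+0+0+0+0+0+0+0+0+1+0+0+0+1+0+0+0 mod 2 = 0
  s[4] = (0000000000000001111111111111111)·(1001111000001010001011110001000) mod 2 = 0+0+0+0+0+0+0+0+0+0+0+0+0+0+0+0+0+0+1+0+1+1+1+1+0+0+0+1+0+0+0 mod 2 = 0
Syndrome = 00000
s = 0: no error detected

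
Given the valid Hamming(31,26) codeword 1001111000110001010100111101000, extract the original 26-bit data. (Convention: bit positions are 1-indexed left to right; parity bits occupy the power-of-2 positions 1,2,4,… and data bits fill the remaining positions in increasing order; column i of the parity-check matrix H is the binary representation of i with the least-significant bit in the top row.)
Parity bits occupy power-of-2 positions; data bits are at positions {3,5,6,7,9,10,11,12,13,14,15,17,18,19,20,21,22,23,24,25,26,27,28,29,30,31} (1-indexed).
Extract: c[3]=0 c[5]=1 c[6]=1 c[7]=1 c[9]=0 c[10]=0 c[11]=1 c[12]=1 c[13]=0 c[14]=0 c[15]=0 c[17]=0 c[18]=1 c[19]=0 c[20]=1 c[21]=0 c[22]=0 c[23]=1 c[24]=1 c[25]=1 c[26]=1 c[27]=0 c[28]=1 c[29]=0 c[30]=0 c[31]=0
Data = 01110011000010100111101000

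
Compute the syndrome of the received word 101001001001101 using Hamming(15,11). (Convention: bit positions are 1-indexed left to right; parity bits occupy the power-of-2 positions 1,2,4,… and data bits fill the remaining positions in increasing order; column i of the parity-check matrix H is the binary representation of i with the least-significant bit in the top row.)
Syndrome s = H · r^T (mod 2), r = 101001001001101:
  s[0] = (101010101010101)·(101001001001101) mod 2 = 1+0+1+0+0+0+0+0+1+0+0+0+1+0+1 mod 2 = 1
  s[1] = (011001100110011)·(101001001001101) mod 2 = 0+0+1+0+0+1+0+0+0+0+0+0+0+0+1 mod 2 = 1
  s[2] = (000111100001111)·(101001001001101) mod 2 = 0+0+0+0+0+1+0+0+0+0+0+1+1+0+1 mod 2 = 0
  s[3] = (000000011111111)·(101001001001101) mod 2 = 0+0+0+0+0+0+0+0+1+0+0+1+1+0+1 mod 2 = 0
Syndrome = 1100
Non-zero syndrome: error at position 3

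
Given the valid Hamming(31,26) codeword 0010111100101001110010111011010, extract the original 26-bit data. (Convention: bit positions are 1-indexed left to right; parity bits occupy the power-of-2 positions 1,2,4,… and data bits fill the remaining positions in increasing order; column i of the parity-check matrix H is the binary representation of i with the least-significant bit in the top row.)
Parity bits occupy power-of-2 positions; data bits are at positions {3,5,6,7,9,10,11,12,13,14,15,17,18,19,20,21,22,23,24,25,26,27,28,29,30,31} (1-indexed).
Extract: c[3]=1 c[5]=1 c[6]=1 c[7]=1 c[9]=0 c[10]=0 c[11]=1 c[12]=0 c[13]=1 c[14]=0 c[15]=0 c[17]=1 c[18]=1 c[19]=0 c[20]=0 c[21]=1 c[22]=0 c[23]=1 c[24]=1 c[25]=1 c[26]=0 c[27]=1 c[28]=1 c[29]=0 c[30]=1 c[31]=0
Data = 11110010100110010111011010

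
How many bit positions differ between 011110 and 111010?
XOR = 100100, count of 1s = 2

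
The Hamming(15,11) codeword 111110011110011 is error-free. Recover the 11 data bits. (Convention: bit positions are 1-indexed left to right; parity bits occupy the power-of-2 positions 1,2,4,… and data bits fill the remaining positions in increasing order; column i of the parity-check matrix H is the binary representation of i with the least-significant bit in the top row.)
Parity bits occupy power-of-2 positions; data bits are at positions {3,5,6,7,9,10,11,12,13,14,15} (1-indexed).
Extract: c[3]=1 c[5]=1 c[6]=0 c[7]=0 c[9]=1 c[10]=1 c[11]=1 c[12]=0 c[13]=0 c[14]=1 c[15]=1
Data = 11001110011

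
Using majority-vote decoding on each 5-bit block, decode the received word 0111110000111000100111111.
Split into 5-bit blocks and majority-vote each:
  block 1 = 01111: 4 ones, 1 zeros → 1
  block 2 = 10000: 1 ones, 4 zeros → 0
  block 3 = 11100: 3 ones, 2 zeros → 1
  block 4 = 01001: 2 ones, 3 zeros → 0
  block 5 = 11111: 5 ones, 0 zeros → 1
Decoded = 10101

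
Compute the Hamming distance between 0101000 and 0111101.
XOR = 0010101, count of 1s = 3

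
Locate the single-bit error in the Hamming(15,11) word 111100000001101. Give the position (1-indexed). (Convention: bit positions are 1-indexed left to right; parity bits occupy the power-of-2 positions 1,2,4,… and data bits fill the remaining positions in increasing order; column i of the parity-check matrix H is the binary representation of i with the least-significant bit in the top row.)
Syndrome s = H · r^T (mod 2), r = 111100000001101:
  s[0] = (101010101010101)·(111100000001101) mod 2 = 1+0+1+0+0+0+0+0+0+0+0+0+1+0+1 mod 2 = 0
  s[1] = (011001100110011)·(111100000001101) mod 2 = 0+1+1+0+0+0+0+0+0+0+0+0+0+0+1 mod 2 = 1
  s[2] = (000111100001111)·(111100000001101) mod 2 = 0+0+0+1+0+0+0+0+0+0+0+1+1+0+1 mod 2 = 0
  s[3] = (000000011111111)·(111100000001101) mod 2 = 0+0+0+0+0+0+0+0+0+0+0+1+1+0+1 mod 2 = 1
Syndrome = 0101
Column i of H is the binary representation of i, so the syndrome is the binary index of the flipped bit.
Read s = 0101 with s[0] as LSB: 0·2^0 + 1·2^1 + 0·2^2 + 1·2^3 = 10.
Error is at bit position 10.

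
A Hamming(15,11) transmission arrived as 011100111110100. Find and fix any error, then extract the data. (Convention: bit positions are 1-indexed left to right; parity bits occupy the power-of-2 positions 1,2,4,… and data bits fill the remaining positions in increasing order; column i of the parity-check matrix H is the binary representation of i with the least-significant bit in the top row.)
Syndrome s = H · r^T (mod 2), r = 011100111110100:
  s[0] = (101010101010101)·(011100111110100) mod 2 = 0+0+1+0+0+0+1+0+1+0+1+0+1+0+0 mod 2 = 1
  s[1] = (011001100110011)·(011100111110100) mod 2 = 0+1+1+0+0+0+1+0+0+1+1+0+0+0+0 mod 2 = 1
  s[2] = (000111100001111)·(011100111110100) mod 2 = 0+0+0+1+0+0+1+0+0+0+0+0+1+0+0 mod 2 = 1
  s[3] = (000000011111111)·(011100111110100) mod 2 = 0+0+0+0+0+0+0+1+1+1+1+0+1+0+0 mod 2 = 1
Syndrome = 1111
Column 15 of H equals this syndrome → error at bit 15 (1-indexed).
Flip bit 15: 011100111110100 → 011100111110101
Extract data bits at positions {3,5,6,7,9,10,11,12,13,14,15}: 10011110101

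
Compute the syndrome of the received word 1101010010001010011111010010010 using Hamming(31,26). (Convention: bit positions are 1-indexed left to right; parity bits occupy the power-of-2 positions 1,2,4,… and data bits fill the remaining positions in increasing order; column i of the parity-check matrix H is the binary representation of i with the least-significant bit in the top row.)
Syndrome s = H · r^T (mod 2), r = 1101010010001010011111010010010:
  s[0] = (1010101010101010101010101010101)·(1101010010001010011111010010010) mod 2 = 1+0+0+0+0+0+0+0+1+0+0+0+1+0+1+0+0+0+1+0+1+0+0+0+0+0+1+0+0+0+0 mod 2 = 1
  s[1] = (0110011001100110011001100110011)·(1101010010001010011111010010010) mod 2 = 0+1+0+0+0+1+0+0+0+0+0+0+0+0+1+0+0+1+1+0+0+1+0+0+0+0+1+0+0+1+0 mod 2 = 0
  s[2] = (0001111000011110000111100001111)·(1101010010001010011111010010010) mod 2 = 0+0+0+1+0+1+0+0+0+0+0+0+1+0+1+0+0+0+0+1+1+1+0+0+0+0+0+0+0+1+0 mod 2 = 0
  s[3] = (0000000111111110000000011111111)·(1101010010001010011111010010010) mod 2 = 0+0+0+0+0+0+0+0+1+0+0+0+1+0+1+0+0+0+0+0+0+0+0+1+0+0+1+0+0+1+0 mod 2 = 0
  s[4] = (0000000000000001111111111111111)·(1101010010001010011111010010010) mod 2 = 0+0+0+0+0+0+0+0+0+0+0+0+0+0+0+0+0+1+1+1+1+1+0+1+0+0+1+0+0+1+0 mod 2 = 0
Syndrome = 10000
Non-zero syndrome: error at position 1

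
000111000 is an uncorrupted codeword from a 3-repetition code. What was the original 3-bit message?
Split into 3-bit blocks: 000 111 000
Data = 010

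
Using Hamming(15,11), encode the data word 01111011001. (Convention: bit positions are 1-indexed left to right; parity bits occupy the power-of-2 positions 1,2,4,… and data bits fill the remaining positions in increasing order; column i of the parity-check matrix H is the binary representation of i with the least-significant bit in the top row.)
Codeword c = d · G (mod 2), d = 01111011001:
  c[0] = d·G[:,0] = (01111011001)·(11011010101) mod 2 = 0+1+0+1+1+0+1+0+0+0+1 mod 2 = 1
  c[1] = d·G[:,1] = (01111011001)·(10110110011) mod 2 = 0+0+1+1+0+0+1+0+0+0+1 mod 2 = 0
  c[2] = d·G[:,2] = (01111011001)·(10000000000) mod 2 = 0+0+0+0+0+0+0+0+0+0+0 mod 2 = 0
  c[3] = d·G[:,3] = (01111011001)·(01110001111) mod 2 = 0+1+1+1+0+0+0+1+0+0+1 mod 2 = 1
  c[4] = d·G[:,4] = (01111011001)·(01000000000) mod 2 = 0+1+0+0+0+0+0+0+0+0+0 mod 2 = 1
  c[5] = d·G[:,5] = (01111011001)·(00100000000) mod 2 = 0+0+1+0+0+0+0+0+0+0+0 mod 2 = 1
  c[6] = d·G[:,6] = (01111011001)·(00010000000) mod 2 = 0+0+0+1+0+0+0+0+0+0+0 mod 2 = 1
  c[7] = d·G[:,7] = (01111011001)·(00001111111) mod 2 = 0+0+0+0+1+0+1+1+0+0+1 mod 2 = 0
  c[8] = d·G[:,8] = (01111011001)·(00001000000) mod 2 = 0+0+0+0+1+0+0+0+0+0+0 mod 2 = 1
  c[9] = d·G[:,9] = (01111011001)·(00000100000) mod 2 = 0+0+0+0+0+0+0+0+0+0+0 mod 2 = 0
  c[10] = d·G[:,10] = (01111011001)·(00000010000) mod 2 = 0+0+0+0+0+0+1+0+0+0+0 mod 2 = 1
  c[11] = d·G[:,11] = (01111011001)·(00000001000) mod 2 = 0+0+0+0+0+0+0+1+0+0+0 mod 2 = 1
  c[12] = d·G[:,12] = (01111011001)·(00000000100) mod 2 = 0+0+0+0+0+0+0+0+0+0+0 mod 2 = 0
  c[13] = d·G[:,13] = (01111011001)·(00000000010) mod 2 = 0+0+0+0+0+0+0+0+0+0+0 mod 2 = 0
  c[14] = d·G[:,14] = (01111011001)·(00000000001) mod 2 = 0+0+0+0+0+0+0+0+0+0+1 mod 2 = 1
Codeword = 100111101011001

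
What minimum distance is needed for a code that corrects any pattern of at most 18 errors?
Correcting t errors requires d_min ≥ 2t + 1 = 2·18 + 1 = 37.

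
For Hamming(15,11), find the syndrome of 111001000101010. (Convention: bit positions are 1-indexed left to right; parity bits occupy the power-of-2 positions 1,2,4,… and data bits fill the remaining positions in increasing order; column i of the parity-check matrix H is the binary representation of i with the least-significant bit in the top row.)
Syndrome s = H · r^T (mod 2), r = 111001000101010:
  s[0] = (101010101010101)·(111001000101010) mod 2 = 1+0+1+0+0+0+0+0+0+0+0+0+0+0+0 mod 2 = 0
  s[1] = (011001100110011)·(111001000101010) mod 2 = 0+1+1+0+0+1+0+0+0+1+0+0+0+1+0 mod 2 = 1
  s[2] = (000111100001111)·(111001000101010) mod 2 = 0+0+0+0+0+1+0+0+0+0+0+1+0+1+0 mod 2 = 1
  s[3] = (000000011111111)·(111001000101010) mod 2 = 0+0+0+0+0+0+0+0+0+1+0+1+0+1+0 mod 2 = 1
Syndrome = 0111
Non-zero syndrome: error at position 14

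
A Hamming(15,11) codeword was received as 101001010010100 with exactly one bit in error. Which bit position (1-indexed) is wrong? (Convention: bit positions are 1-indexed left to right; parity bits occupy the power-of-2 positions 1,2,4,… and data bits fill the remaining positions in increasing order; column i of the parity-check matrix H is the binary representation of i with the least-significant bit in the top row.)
Syndrome s = H · r^T (mod 2), r = 101001010010100:
  s[0] = (101010101010101)·(101001010010100) mod 2 = 1+0+1+0+0+0+0+0+0+0+1+0+1+0+0 mod 2 = 0
  s[1] = (011001100110011)·(101001010010100) mod 2 = 0+0+1+0+0+1+0+0+0+0+1+0+0+0+0 mod 2 = 1
  s[2] = (000111100001111)·(101001010010100) mod 2 = 0+0+0+0+0+1+0+0+0+0+0+0+1+0+0 mod 2 = 0
  s[3] = (000000011111111)·(101001010010100) mod 2 = 0+0+0+0+0+0+0+1+0+0+1+0+1+0+0 mod 2 = 1
Syndrome = 0101
Column i of H is the binary representation of i, so the syndrome is the binary index of the flipped bit.
Read s = 0101 with s[0] as LSB: 0·2^0 + 1·2^1 + 0·2^2 + 1·2^3 = 10.
Error is at bit position 10.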